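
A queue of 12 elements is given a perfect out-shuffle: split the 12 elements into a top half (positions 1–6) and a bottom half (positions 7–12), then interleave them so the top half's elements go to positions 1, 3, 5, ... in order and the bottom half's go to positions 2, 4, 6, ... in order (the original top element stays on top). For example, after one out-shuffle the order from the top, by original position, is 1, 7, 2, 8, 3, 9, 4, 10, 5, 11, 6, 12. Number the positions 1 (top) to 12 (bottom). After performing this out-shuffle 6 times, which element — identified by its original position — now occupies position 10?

Work backwards from position 10, undoing one out-shuffle at a time:
10 ← 11 ← 6 ← 9 ← 5 ← 3 ← 2
So the element now at position 10 started at position 2.

2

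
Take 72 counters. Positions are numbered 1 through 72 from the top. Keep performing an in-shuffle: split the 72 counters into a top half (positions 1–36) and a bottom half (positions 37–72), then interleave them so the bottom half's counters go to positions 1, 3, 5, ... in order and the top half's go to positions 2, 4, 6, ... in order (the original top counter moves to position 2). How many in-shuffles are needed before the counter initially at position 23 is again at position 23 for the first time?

9

Follow position 23 under repeated in-shuffles:
23 → 46 → 19 → 38 → 3 → 6 → 12 → 24 → 48 → 23
It first returns after 9 in-shuffles.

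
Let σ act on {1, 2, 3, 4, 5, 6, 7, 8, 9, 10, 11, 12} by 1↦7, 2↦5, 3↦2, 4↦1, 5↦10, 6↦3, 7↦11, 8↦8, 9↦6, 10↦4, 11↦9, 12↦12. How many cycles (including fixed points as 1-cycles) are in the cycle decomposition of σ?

3

Cycle decomposition: (1 7 11 9 6 3 2 5 10 4) (8) (12).
3 cycles.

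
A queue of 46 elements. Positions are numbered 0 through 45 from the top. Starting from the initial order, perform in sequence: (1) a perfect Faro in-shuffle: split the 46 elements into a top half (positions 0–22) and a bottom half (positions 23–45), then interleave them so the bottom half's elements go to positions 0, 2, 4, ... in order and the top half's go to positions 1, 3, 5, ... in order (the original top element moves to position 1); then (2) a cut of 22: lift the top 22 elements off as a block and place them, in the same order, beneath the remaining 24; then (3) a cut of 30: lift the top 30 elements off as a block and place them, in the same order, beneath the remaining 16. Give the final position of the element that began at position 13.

Track the element from position 13 forward through each operation:
  after op 1 (in-shuffle): 13 → 27
  after op 2 (cut 22): 27 → 5
  after op 3 (cut 30): 5 → 21

21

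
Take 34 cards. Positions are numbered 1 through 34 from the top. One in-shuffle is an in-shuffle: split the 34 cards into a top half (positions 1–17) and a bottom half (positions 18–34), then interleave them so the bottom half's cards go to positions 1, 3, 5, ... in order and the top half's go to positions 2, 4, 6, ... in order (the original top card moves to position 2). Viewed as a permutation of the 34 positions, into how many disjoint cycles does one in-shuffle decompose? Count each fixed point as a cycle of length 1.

Trace each unvisited position around until it returns:
(1 2 4 8 16 32 ... len 12) (3 6 12 24 13 26 ... len 12) (5 10 20) (7 14 28 21) (15 30 25)
5 cycles in total.

5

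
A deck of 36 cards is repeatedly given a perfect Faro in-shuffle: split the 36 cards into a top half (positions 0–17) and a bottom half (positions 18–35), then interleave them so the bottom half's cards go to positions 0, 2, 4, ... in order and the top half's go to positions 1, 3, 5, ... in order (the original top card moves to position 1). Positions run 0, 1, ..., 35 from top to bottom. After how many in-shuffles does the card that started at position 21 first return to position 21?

36

Follow position 21 under repeated in-shuffles:
21 → 6 → 13 → 27 → 18 → 0 → 1 → 3 → ... → 21 (length 36)
It first returns after 36 in-shuffles.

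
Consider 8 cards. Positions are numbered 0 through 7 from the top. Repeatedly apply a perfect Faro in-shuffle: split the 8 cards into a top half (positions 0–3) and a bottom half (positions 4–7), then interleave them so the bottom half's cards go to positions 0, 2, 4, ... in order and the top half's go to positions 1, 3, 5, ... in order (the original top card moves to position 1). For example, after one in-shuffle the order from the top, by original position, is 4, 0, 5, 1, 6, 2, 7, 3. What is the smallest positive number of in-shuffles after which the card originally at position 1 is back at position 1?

Follow position 1 under repeated in-shuffles:
1 → 3 → 7 → 6 → 4 → 0 → 1
It first returns after 6 in-shuffles.

6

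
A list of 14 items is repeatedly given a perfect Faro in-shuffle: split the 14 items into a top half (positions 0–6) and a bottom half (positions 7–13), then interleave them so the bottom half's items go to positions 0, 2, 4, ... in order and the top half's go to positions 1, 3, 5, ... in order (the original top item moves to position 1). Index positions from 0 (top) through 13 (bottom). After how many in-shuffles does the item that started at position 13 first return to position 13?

4

Follow position 13 under repeated in-shuffles:
13 → 12 → 10 → 6 → 13
It first returns after 4 in-shuffles.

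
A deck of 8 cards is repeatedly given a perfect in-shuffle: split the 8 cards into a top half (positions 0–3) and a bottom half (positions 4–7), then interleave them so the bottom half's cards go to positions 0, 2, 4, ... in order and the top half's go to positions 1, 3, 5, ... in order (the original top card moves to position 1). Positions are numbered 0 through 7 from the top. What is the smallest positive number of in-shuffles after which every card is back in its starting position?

6

The in-shuffle permutes the 8 positions with cycle lengths [2, 6].
Every card is home exactly when every cycle has completed a whole number of laps, i.e. after lcm(2, 6) = 6 in-shuffles.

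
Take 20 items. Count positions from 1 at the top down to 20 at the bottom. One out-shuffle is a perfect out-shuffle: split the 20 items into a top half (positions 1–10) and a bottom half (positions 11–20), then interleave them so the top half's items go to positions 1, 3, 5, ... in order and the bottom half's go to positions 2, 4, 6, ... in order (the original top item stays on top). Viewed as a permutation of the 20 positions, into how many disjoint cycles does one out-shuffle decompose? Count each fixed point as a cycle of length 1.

Trace each unvisited position around until it returns:
(1) (2 3 5 9 17 14 ... len 18) (20)
3 cycles in total.

3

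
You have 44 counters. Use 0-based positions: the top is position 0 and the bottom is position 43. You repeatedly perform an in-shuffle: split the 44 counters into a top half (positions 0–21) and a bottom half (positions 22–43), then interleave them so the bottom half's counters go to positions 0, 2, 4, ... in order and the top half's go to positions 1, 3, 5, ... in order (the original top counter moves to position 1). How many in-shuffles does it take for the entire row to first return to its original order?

The in-shuffle permutes the 44 positions with cycle lengths [2, 4, 4, 4, 6, 12, 12].
Every counter is home exactly when every cycle has completed a whole number of laps, i.e. after lcm(2, 4, 6, 12) = 12 in-shuffles.

12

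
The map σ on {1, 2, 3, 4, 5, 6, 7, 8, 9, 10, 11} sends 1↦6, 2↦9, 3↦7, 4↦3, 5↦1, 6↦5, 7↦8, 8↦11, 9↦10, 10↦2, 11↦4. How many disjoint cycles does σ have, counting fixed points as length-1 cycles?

Cycle decomposition: (1 6 5) (2 9 10) (3 7 8 11 4).
3 cycles.

3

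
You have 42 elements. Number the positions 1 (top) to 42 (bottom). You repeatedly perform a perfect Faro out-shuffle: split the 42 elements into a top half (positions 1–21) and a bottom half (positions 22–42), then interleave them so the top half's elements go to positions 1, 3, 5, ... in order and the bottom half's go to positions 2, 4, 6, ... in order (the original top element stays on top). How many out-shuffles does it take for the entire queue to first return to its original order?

The out-shuffle permutes the 42 positions with cycle lengths [1, 1, 20, 20].
Every element is home exactly when every cycle has completed a whole number of laps, i.e. after lcm(1, 20) = 20 out-shuffles.

20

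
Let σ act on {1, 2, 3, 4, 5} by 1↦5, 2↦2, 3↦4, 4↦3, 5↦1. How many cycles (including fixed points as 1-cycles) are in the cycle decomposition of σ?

Cycle decomposition: (1 5) (2) (3 4).
3 cycles.

3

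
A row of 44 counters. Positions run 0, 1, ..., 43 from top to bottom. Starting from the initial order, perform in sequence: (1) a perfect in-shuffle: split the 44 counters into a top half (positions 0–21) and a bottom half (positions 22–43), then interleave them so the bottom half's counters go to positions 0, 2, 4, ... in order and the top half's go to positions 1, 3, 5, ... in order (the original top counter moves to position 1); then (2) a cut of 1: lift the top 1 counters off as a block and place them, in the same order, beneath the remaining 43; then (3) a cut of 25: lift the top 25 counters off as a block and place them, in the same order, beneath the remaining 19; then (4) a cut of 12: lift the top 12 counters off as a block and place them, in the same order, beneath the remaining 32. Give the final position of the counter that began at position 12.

Track the counter from position 12 forward through each operation:
  after op 1 (in-shuffle): 12 → 25
  after op 2 (cut 1): 25 → 24
  after op 3 (cut 25): 24 → 43
  after op 4 (cut 12): 43 → 31

31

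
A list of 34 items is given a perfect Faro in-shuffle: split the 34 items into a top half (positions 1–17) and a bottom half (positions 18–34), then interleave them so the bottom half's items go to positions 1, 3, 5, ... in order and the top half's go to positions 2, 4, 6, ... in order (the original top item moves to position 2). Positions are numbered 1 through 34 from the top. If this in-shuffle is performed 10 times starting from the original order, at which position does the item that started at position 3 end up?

Track the item's position through each in-shuffle:
3 → 6 → 12 → 24 → 13 → 26 → 17 → 34 → 33 → 31 → 27

27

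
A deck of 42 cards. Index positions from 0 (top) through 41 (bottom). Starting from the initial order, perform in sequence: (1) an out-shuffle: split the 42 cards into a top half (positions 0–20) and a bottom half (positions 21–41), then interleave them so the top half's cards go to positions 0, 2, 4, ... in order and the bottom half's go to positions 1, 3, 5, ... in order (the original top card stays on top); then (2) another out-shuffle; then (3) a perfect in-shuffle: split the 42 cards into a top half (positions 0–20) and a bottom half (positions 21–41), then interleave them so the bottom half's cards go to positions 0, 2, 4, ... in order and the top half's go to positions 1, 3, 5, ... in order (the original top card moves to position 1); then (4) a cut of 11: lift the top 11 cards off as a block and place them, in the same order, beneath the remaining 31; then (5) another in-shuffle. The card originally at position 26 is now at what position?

Track the card from position 26 forward through each operation:
  after op 1 (out-shuffle): 26 → 11
  after op 2 (out-shuffle): 11 → 22
  after op 3 (in-shuffle): 22 → 2
  after op 4 (cut 11): 2 → 33
  after op 5 (in-shuffle): 33 → 24

24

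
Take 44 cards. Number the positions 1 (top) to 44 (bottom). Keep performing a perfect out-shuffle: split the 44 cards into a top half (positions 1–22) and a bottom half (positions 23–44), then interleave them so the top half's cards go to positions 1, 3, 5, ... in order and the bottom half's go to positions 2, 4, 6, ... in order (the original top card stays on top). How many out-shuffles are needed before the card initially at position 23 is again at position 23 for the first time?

Follow position 23 under repeated out-shuffles:
23 → 2 → 3 → 5 → 9 → 17 → 33 → 22 → 43 → 42 → 40 → 36 → 28 → 12 → 23
It first returns after 14 out-shuffles.

14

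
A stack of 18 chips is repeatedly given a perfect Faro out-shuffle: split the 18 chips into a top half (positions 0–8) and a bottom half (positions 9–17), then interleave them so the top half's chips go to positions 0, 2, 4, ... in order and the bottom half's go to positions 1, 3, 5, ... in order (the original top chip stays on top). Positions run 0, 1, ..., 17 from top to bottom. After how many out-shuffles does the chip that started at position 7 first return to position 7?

Follow position 7 under repeated out-shuffles:
7 → 14 → 11 → 5 → 10 → 3 → 6 → 12 → 7
It first returns after 8 out-shuffles.

8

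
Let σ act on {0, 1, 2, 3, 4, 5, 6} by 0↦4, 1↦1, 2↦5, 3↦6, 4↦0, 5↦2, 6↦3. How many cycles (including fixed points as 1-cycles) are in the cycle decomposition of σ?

4

Cycle decomposition: (0 4) (1) (2 5) (3 6).
4 cycles.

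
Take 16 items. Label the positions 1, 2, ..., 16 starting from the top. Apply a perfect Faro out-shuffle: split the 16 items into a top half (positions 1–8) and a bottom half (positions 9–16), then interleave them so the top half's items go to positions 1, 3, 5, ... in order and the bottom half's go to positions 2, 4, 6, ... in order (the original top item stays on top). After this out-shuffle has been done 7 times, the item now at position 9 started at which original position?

2

Work backwards from position 9, undoing one out-shuffle at a time:
9 ← 5 ← 3 ← 2 ← 9 ← 5 ← 3 ← 2
So the item now at position 9 started at position 2.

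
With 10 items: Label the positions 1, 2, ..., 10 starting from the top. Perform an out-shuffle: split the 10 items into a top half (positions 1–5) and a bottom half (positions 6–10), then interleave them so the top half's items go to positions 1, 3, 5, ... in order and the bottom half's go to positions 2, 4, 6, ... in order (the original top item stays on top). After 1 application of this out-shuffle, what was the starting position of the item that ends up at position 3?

2

Work backwards from position 3, undoing one out-shuffle at a time:
3 ← 2
So the item now at position 3 started at position 2.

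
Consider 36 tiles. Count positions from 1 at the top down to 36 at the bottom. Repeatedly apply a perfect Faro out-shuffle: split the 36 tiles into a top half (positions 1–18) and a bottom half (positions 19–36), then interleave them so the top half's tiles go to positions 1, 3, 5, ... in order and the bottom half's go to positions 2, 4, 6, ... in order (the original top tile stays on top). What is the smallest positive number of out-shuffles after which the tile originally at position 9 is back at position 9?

12

Follow position 9 under repeated out-shuffles:
9 → 17 → 33 → 30 → 24 → 12 → 23 → 10 → 19 → 2 → 3 → 5 → 9
It first returns after 12 out-shuffles.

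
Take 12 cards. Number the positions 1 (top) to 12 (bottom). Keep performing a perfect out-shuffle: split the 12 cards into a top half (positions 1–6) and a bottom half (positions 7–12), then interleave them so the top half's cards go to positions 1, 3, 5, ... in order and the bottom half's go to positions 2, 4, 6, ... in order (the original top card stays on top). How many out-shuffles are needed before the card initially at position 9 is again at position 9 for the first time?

Follow position 9 under repeated out-shuffles:
9 → 6 → 11 → 10 → 8 → 4 → 7 → 2 → 3 → 5 → 9
It first returns after 10 out-shuffles.

10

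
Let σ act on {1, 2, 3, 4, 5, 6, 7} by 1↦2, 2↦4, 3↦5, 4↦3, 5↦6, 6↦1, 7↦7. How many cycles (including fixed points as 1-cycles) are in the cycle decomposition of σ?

2

Cycle decomposition: (1 2 4 3 5 6) (7).
2 cycles.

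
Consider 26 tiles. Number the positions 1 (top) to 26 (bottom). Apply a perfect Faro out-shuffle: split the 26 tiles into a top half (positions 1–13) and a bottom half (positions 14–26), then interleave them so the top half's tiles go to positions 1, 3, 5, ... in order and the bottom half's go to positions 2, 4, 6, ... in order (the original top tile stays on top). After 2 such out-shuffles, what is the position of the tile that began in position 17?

Track the tile's position through each out-shuffle:
17 → 8 → 15

15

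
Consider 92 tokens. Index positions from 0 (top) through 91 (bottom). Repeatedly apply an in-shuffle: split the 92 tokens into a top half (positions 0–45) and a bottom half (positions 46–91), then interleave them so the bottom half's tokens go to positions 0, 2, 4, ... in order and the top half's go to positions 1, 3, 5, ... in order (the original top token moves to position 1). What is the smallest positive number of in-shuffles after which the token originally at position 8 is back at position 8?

5

Follow position 8 under repeated in-shuffles:
8 → 17 → 35 → 71 → 50 → 8
It first returns after 5 in-shuffles.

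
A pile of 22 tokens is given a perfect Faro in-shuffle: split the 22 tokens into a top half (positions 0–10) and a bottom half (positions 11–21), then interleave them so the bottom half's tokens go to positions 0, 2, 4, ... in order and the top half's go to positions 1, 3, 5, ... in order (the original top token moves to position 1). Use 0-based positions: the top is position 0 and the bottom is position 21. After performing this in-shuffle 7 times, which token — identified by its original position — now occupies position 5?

Work backwards from position 5, undoing one in-shuffle at a time:
5 ← 2 ← 12 ← 17 ← 8 ← 15 ← 7 ← 3
So the token now at position 5 started at position 3.

3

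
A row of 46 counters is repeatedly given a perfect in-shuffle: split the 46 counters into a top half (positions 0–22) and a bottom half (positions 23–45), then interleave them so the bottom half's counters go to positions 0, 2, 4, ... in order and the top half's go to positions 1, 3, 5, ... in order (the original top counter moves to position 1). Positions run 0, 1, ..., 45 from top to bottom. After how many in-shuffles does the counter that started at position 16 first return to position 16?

23

Follow position 16 under repeated in-shuffles:
16 → 33 → 20 → 41 → 36 → 26 → 6 → 13 → ... → 16 (length 23)
It first returns after 23 in-shuffles.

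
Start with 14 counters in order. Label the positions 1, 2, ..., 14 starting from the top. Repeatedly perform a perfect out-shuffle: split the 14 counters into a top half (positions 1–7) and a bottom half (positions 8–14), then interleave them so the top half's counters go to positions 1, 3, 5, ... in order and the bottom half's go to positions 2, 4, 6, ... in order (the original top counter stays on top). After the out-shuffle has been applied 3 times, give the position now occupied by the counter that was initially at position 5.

Track the counter's position through each out-shuffle:
5 → 9 → 4 → 7

7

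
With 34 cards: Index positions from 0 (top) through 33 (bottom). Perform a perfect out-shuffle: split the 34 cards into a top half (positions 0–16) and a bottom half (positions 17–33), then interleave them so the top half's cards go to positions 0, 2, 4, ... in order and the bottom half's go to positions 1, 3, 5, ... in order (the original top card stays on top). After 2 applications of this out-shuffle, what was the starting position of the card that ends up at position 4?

Work backwards from position 4, undoing one out-shuffle at a time:
4 ← 2 ← 1
So the card now at position 4 started at position 1.

1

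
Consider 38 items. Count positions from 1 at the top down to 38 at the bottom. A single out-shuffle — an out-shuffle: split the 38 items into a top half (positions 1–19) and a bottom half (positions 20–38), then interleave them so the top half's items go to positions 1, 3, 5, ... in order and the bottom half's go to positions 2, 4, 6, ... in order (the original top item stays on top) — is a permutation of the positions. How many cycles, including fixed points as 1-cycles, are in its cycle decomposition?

Trace each unvisited position around until it returns:
(1) (2 3 5 9 17 33 ... len 36) (38)
3 cycles in total.

3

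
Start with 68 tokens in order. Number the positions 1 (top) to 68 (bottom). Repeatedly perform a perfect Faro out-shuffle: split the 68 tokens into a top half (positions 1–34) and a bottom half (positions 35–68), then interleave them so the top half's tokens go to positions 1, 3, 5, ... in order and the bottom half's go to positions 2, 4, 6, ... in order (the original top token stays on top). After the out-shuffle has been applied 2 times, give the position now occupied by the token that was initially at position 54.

Track the token's position through each out-shuffle:
54 → 40 → 12

12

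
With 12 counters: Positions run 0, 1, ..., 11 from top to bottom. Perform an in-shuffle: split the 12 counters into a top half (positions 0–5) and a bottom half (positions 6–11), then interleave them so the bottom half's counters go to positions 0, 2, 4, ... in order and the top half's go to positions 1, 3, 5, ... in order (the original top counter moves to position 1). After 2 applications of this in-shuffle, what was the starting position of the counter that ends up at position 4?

Work backwards from position 4, undoing one in-shuffle at a time:
4 ← 8 ← 10
So the counter now at position 4 started at position 10.

10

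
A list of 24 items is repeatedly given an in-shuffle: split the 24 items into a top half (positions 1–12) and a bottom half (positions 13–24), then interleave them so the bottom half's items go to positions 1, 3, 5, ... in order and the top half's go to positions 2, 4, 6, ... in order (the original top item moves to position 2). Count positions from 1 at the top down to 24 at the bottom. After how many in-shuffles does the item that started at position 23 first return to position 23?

Follow position 23 under repeated in-shuffles:
23 → 21 → 17 → 9 → 18 → 11 → 22 → 19 → 13 → 1 → 2 → 4 → 8 → 16 → 7 → 14 → 3 → 6 → 12 → 24 → 23
It first returns after 20 in-shuffles.

20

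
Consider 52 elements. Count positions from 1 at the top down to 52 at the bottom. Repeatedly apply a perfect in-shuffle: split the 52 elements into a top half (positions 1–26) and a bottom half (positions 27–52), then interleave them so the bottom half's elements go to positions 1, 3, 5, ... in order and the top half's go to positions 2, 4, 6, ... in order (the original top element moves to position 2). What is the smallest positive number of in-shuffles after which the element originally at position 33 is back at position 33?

Follow position 33 under repeated in-shuffles:
33 → 13 → 26 → 52 → 51 → 49 → 45 → 37 → ... → 33 (length 52)
It first returns after 52 in-shuffles.

52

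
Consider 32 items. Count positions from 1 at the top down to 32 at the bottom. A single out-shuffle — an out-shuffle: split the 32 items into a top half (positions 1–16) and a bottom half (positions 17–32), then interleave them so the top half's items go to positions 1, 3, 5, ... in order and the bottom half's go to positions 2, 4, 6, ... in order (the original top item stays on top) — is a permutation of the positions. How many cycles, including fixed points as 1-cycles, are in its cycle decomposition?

Trace each unvisited position around until it returns:
(1) (2 3 5 9 17) (4 7 13 25 18) (6 11 21 10 19) (8 15 29 26 20) (12 23 14 27 22) (16 31 30 28 24) (32)
8 cycles in total.

8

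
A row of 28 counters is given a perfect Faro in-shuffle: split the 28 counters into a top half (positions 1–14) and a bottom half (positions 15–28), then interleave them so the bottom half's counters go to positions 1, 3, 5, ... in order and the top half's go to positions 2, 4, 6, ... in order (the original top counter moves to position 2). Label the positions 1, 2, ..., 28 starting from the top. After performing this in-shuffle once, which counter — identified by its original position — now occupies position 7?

Work backwards from position 7, undoing one in-shuffle at a time:
7 ← 18
So the counter now at position 7 started at position 18.

18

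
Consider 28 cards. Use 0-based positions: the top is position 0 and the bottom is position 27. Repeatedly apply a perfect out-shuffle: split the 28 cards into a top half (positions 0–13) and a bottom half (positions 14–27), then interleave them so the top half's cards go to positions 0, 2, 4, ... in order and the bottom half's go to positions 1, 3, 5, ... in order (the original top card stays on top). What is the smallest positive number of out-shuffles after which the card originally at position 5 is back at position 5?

18

Follow position 5 under repeated out-shuffles:
5 → 10 → 20 → 13 → 26 → 25 → 23 → 19 → 11 → 22 → 17 → 7 → 14 → 1 → 2 → 4 → 8 → 16 → 5
It first returns after 18 out-shuffles.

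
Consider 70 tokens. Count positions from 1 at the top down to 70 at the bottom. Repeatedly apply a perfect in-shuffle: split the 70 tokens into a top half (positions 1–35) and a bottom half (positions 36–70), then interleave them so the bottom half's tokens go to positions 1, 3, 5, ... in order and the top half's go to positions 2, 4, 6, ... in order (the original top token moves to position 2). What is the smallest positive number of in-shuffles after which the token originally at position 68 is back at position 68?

35

Follow position 68 under repeated in-shuffles:
68 → 65 → 59 → 47 → 23 → 46 → 21 → 42 → ... → 68 (length 35)
It first returns after 35 in-shuffles.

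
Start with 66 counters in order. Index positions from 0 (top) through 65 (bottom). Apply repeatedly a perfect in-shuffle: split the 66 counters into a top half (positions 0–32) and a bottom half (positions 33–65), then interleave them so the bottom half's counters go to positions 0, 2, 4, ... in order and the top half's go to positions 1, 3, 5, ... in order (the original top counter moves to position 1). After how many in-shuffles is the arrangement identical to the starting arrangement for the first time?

66

The in-shuffle permutes the 66 positions with cycle lengths [66].
Every counter is home exactly when every cycle has completed a whole number of laps, i.e. after lcm(66) = 66 in-shuffles.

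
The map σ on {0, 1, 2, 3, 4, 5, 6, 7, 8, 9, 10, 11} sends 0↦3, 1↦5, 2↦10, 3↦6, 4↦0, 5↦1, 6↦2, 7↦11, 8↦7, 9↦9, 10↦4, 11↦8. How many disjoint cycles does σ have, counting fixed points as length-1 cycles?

Cycle decomposition: (0 3 6 2 10 4) (1 5) (7 11 8) (9).
4 cycles.

4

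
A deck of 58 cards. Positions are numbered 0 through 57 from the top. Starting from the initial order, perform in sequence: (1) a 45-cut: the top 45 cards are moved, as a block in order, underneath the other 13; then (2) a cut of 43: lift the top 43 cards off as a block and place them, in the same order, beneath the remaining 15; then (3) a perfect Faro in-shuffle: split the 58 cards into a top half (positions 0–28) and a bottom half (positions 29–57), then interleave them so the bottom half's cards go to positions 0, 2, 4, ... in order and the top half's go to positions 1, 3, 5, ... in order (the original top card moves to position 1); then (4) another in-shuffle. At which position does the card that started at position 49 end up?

20

Track the card from position 49 forward through each operation:
  after op 1 (cut 45): 49 → 4
  after op 2 (cut 43): 4 → 19
  after op 3 (in-shuffle): 19 → 39
  after op 4 (in-shuffle): 39 → 20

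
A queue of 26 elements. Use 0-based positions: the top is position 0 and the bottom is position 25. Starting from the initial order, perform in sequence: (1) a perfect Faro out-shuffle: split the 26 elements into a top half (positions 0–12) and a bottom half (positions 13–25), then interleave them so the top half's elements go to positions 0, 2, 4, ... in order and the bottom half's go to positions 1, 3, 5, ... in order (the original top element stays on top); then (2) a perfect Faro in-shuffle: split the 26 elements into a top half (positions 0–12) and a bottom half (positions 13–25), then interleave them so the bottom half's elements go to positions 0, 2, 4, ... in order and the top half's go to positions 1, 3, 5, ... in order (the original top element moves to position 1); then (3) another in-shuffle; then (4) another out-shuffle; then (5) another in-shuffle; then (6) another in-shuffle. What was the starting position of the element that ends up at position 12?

Undo the operations in reverse order, starting from position 12:
  undo op 6 (in-shuffle, from bottom half): 12 ← 19
  undo op 5 (in-shuffle, from top half): 19 ← 9
  undo op 4 (out-shuffle, from bottom half): 9 ← 17
  undo op 3 (in-shuffle, from top half): 17 ← 8
  undo op 2 (in-shuffle, from bottom half): 8 ← 17
  undo op 1 (out-shuffle, from bottom half): 17 ← 21
So the element at position 12 came from original position 21.

21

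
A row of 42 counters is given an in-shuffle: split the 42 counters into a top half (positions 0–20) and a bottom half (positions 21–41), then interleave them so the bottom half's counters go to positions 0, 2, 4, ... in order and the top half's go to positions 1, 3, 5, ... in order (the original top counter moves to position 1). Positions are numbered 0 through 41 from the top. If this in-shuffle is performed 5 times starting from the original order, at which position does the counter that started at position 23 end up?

Track the counter's position through each in-shuffle:
23 → 4 → 9 → 19 → 39 → 36

36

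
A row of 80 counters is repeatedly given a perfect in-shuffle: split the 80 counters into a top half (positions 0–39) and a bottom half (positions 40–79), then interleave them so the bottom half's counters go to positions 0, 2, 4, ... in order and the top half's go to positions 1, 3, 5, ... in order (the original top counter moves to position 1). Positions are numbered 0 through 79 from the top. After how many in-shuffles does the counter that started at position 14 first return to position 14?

Follow position 14 under repeated in-shuffles:
14 → 29 → 59 → 38 → 77 → 74 → 68 → 56 → 32 → 65 → 50 → 20 → 41 → 2 → 5 → 11 → 23 → 47 → 14
It first returns after 18 in-shuffles.

18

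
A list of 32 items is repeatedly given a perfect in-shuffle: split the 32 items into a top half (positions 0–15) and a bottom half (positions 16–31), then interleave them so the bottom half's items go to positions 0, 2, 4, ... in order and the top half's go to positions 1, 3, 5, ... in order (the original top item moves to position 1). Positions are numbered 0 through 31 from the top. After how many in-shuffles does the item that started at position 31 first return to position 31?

10

Follow position 31 under repeated in-shuffles:
31 → 30 → 28 → 24 → 16 → 0 → 1 → 3 → 7 → 15 → 31
It first returns after 10 in-shuffles.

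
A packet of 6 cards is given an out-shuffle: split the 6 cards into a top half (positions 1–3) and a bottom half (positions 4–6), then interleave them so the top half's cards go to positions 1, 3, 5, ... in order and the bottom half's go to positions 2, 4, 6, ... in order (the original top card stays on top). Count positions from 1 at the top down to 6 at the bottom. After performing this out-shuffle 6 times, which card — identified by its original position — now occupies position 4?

3

Work backwards from position 4, undoing one out-shuffle at a time:
4 ← 5 ← 3 ← 2 ← 4 ← 5 ← 3
So the card now at position 4 started at position 3.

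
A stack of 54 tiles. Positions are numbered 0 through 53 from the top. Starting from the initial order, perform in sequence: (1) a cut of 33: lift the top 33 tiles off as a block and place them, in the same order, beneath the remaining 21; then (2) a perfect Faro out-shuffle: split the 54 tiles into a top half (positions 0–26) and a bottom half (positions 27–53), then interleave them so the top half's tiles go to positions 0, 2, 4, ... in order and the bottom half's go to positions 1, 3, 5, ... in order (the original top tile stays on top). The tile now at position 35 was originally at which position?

23

Undo the operations in reverse order, starting from position 35:
  undo op 2 (out-shuffle, from bottom half): 35 ← 44
  undo op 1 (cut 33): 44 ← 23
So the tile at position 35 came from original position 23.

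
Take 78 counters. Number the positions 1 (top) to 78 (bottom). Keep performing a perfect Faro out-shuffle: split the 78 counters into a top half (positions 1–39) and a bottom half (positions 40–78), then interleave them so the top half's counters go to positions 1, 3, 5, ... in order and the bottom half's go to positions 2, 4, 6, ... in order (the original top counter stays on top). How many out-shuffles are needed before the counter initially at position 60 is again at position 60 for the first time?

30

Follow position 60 under repeated out-shuffles:
60 → 42 → 6 → 11 → 21 → 41 → 4 → 7 → ... → 60 (length 30)
It first returns after 30 out-shuffles.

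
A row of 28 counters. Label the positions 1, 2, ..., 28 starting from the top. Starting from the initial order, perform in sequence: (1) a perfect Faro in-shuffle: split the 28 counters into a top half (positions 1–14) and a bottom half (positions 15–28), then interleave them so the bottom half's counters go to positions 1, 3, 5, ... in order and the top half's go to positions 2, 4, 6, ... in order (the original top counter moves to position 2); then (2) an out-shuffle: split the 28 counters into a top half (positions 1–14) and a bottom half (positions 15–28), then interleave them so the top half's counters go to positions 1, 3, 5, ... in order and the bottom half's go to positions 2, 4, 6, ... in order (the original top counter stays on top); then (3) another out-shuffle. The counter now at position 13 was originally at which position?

Undo the operations in reverse order, starting from position 13:
  undo op 3 (out-shuffle, from top half): 13 ← 7
  undo op 2 (out-shuffle, from top half): 7 ← 4
  undo op 1 (in-shuffle, from top half): 4 ← 2
So the counter at position 13 came from original position 2.

2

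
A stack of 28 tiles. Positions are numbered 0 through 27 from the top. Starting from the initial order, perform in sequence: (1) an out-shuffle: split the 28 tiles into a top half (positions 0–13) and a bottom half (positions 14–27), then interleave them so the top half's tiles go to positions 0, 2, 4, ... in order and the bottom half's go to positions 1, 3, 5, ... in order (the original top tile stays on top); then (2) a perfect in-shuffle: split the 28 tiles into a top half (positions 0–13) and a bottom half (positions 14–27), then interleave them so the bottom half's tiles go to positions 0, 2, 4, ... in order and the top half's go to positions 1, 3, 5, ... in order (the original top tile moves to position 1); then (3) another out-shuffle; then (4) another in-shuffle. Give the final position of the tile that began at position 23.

Track the tile from position 23 forward through each operation:
  after op 1 (out-shuffle): 23 → 19
  after op 2 (in-shuffle): 19 → 10
  after op 3 (out-shuffle): 10 → 20
  after op 4 (in-shuffle): 20 → 12

12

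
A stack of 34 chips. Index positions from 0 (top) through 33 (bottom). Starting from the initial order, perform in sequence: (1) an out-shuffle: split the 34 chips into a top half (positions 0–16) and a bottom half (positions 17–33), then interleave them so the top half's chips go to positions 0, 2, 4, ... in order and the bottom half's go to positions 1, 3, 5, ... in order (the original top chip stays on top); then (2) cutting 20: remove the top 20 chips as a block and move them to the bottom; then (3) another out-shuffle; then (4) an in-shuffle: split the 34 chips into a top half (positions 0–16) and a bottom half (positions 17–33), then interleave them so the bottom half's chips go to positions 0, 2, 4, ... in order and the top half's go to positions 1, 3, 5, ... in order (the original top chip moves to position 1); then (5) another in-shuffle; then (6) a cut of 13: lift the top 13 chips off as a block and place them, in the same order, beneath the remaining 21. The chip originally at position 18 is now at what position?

28

Track the chip from position 18 forward through each operation:
  after op 1 (out-shuffle): 18 → 3
  after op 2 (cut 20): 3 → 17
  after op 3 (out-shuffle): 17 → 1
  after op 4 (in-shuffle): 1 → 3
  after op 5 (in-shuffle): 3 → 7
  after op 6 (cut 13): 7 → 28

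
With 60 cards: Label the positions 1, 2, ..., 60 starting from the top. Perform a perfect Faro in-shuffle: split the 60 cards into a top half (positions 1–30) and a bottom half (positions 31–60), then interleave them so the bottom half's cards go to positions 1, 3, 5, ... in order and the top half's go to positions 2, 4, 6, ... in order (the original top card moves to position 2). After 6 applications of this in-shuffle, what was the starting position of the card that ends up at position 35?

Work backwards from position 35, undoing one in-shuffle at a time:
35 ← 48 ← 24 ← 12 ← 6 ← 3 ← 32
So the card now at position 35 started at position 32.

32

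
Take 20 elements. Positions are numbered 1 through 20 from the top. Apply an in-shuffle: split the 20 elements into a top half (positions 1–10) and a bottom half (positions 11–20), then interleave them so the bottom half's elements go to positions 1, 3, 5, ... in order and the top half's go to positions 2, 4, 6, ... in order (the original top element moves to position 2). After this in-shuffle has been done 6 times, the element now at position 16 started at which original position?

16

Work backwards from position 16, undoing one in-shuffle at a time:
16 ← 8 ← 4 ← 2 ← 1 ← 11 ← 16
So the element now at position 16 started at position 16.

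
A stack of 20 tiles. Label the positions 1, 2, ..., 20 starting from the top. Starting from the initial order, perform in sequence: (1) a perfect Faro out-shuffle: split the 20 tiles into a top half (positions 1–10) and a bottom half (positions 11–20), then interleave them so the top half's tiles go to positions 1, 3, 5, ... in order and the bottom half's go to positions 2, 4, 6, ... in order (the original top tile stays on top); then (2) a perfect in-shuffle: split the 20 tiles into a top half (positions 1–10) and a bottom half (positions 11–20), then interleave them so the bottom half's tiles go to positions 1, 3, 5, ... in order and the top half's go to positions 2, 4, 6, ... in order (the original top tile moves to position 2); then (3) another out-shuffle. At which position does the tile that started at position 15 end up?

20

Track the tile from position 15 forward through each operation:
  after op 1 (out-shuffle): 15 → 10
  after op 2 (in-shuffle): 10 → 20
  after op 3 (out-shuffle): 20 → 20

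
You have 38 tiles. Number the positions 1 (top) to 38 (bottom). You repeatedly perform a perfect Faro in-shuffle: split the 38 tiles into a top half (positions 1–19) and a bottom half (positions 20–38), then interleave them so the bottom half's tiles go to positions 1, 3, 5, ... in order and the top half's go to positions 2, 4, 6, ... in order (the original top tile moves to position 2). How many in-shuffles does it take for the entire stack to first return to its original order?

12

The in-shuffle permutes the 38 positions with cycle lengths [2, 12, 12, 12].
Every tile is home exactly when every cycle has completed a whole number of laps, i.e. after lcm(2, 12) = 12 in-shuffles.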